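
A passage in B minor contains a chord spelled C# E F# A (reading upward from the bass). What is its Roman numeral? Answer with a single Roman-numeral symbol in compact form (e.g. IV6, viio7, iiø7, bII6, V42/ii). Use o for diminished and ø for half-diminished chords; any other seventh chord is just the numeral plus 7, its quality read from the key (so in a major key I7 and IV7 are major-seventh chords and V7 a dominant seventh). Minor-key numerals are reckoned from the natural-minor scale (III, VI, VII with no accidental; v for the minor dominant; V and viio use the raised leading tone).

v43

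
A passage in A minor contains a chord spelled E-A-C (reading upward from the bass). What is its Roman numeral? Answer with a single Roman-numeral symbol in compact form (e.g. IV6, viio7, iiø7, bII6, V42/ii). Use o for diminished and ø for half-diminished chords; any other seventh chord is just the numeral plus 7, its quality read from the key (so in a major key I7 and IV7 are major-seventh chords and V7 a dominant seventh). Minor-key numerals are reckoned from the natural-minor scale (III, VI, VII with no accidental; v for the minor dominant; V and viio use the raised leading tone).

i64

Stacked in thirds the chord is A-C-E: a minor triad on A.
In A minor, A is the tonic; the diatonic minor triad there is i.
With E in the bass the chord is in second inversion, so the figured bass is 64.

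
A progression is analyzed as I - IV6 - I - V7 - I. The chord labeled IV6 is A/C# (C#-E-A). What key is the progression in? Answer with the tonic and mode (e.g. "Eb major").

The chord A/C# is a major triad rooted on A; its label is IV6.
IV6 on A implies A is the subdominant; that puts the tonic at E, and the uppercase numeral fits major mode.

E major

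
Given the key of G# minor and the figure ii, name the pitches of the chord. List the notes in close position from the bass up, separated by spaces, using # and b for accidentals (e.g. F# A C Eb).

ii is the minor supertonic, borrowed from the parallel major (the Dorian ii). In G# minor that root is A#.
So the chord is A#-C#-E#.

A# C# E#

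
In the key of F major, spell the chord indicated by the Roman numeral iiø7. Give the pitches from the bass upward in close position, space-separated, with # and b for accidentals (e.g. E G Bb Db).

iiø7 is the half-diminished supertonic seventh, borrowed from the parallel minor. In F major that root is G.
So the chord is G-Bb-Db-F.

G Bb Db F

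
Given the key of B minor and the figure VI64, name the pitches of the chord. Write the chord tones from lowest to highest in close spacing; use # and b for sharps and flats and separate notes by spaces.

The numeral's case and figure indicate a major triad. In B minor its root, scale degree 6, is G.
That chord is spelled G-B-D.
The figured bass 64 indicates second inversion, placing the fifth (D) in the bass: D-G-B.

D G B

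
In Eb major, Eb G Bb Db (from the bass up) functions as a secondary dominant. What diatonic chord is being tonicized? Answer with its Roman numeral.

The chord is a dominant seventh chord on Eb.
A dominant resolves down a perfect fifth: Eb → Ab. In Eb major, Ab is scale degree 4, i.e. IV.

IV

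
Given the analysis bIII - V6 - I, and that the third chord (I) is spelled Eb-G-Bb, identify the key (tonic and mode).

Eb major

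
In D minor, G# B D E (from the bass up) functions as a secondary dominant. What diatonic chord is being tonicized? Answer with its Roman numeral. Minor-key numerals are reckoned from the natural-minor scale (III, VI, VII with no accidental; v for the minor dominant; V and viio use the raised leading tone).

The chord is a dominant seventh chord on E.
A dominant resolves down a perfect fifth: E → A. In D minor, A is scale degree 5, i.e. V.

V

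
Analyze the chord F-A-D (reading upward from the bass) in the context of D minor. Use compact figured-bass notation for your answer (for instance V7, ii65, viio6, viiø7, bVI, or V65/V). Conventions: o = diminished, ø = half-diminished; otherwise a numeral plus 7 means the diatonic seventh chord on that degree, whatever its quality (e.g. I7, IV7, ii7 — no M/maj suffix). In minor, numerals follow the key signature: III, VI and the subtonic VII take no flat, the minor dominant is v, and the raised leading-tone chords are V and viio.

i6

Stacked in thirds the chord is D-F-A: a minor triad on D.
In D minor, D is the tonic; the diatonic minor triad there is i.
With F in the bass the chord is in first inversion, so the figured bass is 6.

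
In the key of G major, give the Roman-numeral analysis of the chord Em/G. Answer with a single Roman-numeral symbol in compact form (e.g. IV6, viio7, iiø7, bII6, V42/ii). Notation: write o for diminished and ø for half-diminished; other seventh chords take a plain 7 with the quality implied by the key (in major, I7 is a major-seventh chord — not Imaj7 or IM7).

The pitches E-G-B form a minor triad rooted on E.
In G major, E is the submediant; the diatonic minor triad there is vi.
With G in the bass the chord is in first inversion, so the figured bass is 6.

vi6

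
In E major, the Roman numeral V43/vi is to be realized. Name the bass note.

The applied chord V43/vi is rooted on G#: G#-B#-D#-F#.
The figure 43 means second inversion — the fifth is in the bass.

D#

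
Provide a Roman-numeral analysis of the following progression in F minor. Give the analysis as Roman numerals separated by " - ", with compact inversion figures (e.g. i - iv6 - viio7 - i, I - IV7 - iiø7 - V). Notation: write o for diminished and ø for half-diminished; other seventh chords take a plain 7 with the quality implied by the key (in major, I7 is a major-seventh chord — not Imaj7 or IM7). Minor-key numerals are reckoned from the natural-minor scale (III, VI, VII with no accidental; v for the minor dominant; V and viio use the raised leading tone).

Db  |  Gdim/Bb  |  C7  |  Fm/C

Db: root Db is the submediant; major triad there is VI.
Gdim/Bb: root G is the supertonic; diminished triad there is iio6.
C7: dominant seventh chord on C = scale degree 5 → V7.
Fm/C has root F, degree 1 in F minor, so i64.

VI - iio6 - V7 - i64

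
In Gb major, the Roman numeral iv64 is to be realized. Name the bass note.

iv in Gb major has root Cb; the chord is Cb-Ebb-Gb.
The figure 64 means second inversion — the fifth is in the bass.

Gb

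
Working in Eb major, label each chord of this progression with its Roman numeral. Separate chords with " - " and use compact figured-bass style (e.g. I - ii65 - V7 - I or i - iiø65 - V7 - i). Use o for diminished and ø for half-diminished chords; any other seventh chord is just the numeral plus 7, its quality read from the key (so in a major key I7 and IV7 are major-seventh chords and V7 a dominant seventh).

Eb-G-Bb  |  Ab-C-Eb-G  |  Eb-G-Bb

I - IV7 - I

Eb-G-Bb: root Eb is the tonic; major triad there is I.
Ab-C-Eb-G: major seventh chord on Ab = scale degree 4 → IV7.
Eb-G-Bb has root Eb, degree 1 in Eb major, so I.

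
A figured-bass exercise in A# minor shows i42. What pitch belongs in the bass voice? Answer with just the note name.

G#

i in A# minor has root A#; the chord is A#-C#-E#-G#.
The figure 42 means third inversion — the seventh is in the bass.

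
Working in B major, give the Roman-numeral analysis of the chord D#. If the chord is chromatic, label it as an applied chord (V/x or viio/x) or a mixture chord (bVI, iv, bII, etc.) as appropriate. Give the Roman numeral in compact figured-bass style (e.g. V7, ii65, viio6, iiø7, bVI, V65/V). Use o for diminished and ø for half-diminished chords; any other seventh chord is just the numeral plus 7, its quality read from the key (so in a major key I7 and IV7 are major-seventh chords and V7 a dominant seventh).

V/vi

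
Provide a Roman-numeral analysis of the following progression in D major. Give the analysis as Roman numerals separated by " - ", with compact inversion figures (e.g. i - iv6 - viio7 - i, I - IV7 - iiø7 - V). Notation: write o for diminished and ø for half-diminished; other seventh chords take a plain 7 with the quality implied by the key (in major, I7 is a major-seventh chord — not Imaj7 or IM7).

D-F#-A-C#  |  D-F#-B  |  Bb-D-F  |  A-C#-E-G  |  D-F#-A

D-F#-A-C#: major seventh chord on D = scale degree 1 → I7.
D-F#-B has root B, degree 6 in D major, so vi6.
Bb-D-F: major triad on Bb — chromatic; bVI (borrowed from the parallel minor).
A-C#-E-G: dominant seventh chord on A = scale degree 5 → V7.
D-F#-A: root D is the tonic; major triad there is I.

I7 - vi6 - bVI - V7 - I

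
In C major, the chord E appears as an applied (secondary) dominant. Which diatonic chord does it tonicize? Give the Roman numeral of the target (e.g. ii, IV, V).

The chord is a major triad on E.
A dominant resolves down a perfect fifth: E → A. In C major, A is scale degree 6, i.e. vi.

vi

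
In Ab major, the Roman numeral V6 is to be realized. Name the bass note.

V in Ab major has root Eb; the chord is Eb-G-Bb.
The figure 6 means first inversion — the third is in the bass.

G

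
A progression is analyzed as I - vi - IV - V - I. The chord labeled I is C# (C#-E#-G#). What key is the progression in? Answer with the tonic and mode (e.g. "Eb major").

C# major

I is given as C#-E#-G# — a major triad with root C#.
If C# is scale degree 1 and the mode makes that degree carry a major triad, the tonic is C# and the mode is major.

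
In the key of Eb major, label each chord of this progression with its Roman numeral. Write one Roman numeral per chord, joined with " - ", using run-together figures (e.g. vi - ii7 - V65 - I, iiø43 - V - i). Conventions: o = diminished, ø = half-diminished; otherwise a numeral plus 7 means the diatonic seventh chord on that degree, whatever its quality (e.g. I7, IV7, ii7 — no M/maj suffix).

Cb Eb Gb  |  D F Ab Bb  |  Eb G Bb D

bVI - V65 - I7

Cb-Eb-Gb: major triad on Cb — chromatic; bVI (borrowed from the parallel minor).
D-F-Ab-Bb: root Bb is the dominant; dominant seventh chord there is V65.
Eb-G-Bb-D: major seventh chord on Eb = scale degree 1 → I7.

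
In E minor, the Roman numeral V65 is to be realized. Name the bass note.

D#

V in E minor has root B; the chord is B-D#-F#-A.
The figure 65 means first inversion — the third is in the bass.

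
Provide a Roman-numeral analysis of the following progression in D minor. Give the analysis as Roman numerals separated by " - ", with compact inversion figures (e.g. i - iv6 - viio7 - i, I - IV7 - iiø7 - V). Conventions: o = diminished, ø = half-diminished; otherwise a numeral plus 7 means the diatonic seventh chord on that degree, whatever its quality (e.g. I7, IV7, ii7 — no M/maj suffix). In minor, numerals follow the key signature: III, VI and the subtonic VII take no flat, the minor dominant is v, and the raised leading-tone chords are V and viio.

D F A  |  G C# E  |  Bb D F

D-F-A: root D is the tonic; minor triad there is i.
G-C#-E has root C#, degree 7 in D minor, so viio64.
Bb-D-F: major triad on Bb = scale degree 6 → VI.

i - viio64 - VI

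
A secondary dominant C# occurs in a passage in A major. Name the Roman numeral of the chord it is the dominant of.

vi

The chord is a major triad on C#.
A dominant resolves down a perfect fifth: C# → F#. In A major, F# is scale degree 6, i.e. vi.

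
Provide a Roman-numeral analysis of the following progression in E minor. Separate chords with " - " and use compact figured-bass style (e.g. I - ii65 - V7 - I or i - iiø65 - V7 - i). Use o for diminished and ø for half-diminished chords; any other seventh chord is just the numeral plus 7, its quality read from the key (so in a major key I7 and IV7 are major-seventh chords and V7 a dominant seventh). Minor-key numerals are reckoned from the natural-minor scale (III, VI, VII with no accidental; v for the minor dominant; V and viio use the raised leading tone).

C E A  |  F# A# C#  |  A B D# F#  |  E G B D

C-E-A: minor triad on A = scale degree 4 → iv6.
F#-A#-C# is the secondary dominant of V (major triad on F#): V/V.
A-B-D#-F#: dominant seventh chord on B = scale degree 5 → V42.
E-G-B-D has root E, degree 1 in E minor, so i7.

iv6 - V/V - V42 - i7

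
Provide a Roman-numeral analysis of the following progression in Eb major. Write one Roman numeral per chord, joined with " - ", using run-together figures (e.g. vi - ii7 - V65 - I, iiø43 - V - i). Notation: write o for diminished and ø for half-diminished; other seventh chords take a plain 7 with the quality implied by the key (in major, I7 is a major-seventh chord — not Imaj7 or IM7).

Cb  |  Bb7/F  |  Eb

bVI - V43 - I

Cb is non-diatonic — bVI, a mixture chord from Eb minor.
Bb7/F has root Bb, degree 5 in Eb major, so V43.
Eb has root Eb, degree 1 in Eb major, so I.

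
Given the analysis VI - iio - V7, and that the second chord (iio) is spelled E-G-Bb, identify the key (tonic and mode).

D minor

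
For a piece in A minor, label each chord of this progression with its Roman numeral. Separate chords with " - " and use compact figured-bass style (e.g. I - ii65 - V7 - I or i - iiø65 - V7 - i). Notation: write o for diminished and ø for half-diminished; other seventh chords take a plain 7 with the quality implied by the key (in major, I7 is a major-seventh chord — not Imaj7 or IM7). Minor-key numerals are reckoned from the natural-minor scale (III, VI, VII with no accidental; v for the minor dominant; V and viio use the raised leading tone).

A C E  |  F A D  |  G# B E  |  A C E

i - iv6 - V6 - i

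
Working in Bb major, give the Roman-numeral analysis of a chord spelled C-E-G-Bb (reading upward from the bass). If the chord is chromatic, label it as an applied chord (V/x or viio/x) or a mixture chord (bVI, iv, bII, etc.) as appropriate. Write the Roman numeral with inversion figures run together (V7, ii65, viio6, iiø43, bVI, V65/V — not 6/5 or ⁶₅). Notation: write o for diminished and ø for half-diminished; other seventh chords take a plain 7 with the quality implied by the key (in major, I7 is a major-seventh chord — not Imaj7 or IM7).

V7/V

Stacked in thirds the chord is C-E-G-Bb: a dominant seventh chord on C.
C is not a diatonic chord root with this quality in Bb major, but it lies a perfect fifth above F (V), so the chord functions as an applied dominant of V.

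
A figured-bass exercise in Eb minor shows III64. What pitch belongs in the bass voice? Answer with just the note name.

Db

III in Eb minor has root Gb; the chord is Gb-Bb-Db.
The figure 64 means second inversion — the fifth is in the bass.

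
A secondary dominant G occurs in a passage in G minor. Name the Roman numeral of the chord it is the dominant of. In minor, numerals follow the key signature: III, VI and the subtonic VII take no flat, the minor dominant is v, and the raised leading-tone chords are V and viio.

iv

The chord is a major triad on G.
A dominant resolves down a perfect fifth: G → C. In G minor, C is scale degree 4, i.e. iv.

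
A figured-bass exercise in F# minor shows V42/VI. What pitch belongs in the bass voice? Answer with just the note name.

The applied chord V42/VI is rooted on A: A-C#-E-G.
The figure 42 means third inversion — the seventh is in the bass.

G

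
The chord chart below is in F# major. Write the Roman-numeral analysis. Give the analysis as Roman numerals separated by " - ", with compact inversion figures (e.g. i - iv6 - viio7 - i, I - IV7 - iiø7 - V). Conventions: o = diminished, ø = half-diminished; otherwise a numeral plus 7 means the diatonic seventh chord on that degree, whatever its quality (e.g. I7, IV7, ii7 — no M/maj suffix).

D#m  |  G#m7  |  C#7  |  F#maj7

D#m has root D#, degree 6 in F# major, so vi.
G#m7 has root G#, degree 2 in F# major, so ii7.
C#7: root C# is the dominant; dominant seventh chord there is V7.
F#maj7: root F# is the tonic; major seventh chord there is I7.

vi - ii7 - V7 - I7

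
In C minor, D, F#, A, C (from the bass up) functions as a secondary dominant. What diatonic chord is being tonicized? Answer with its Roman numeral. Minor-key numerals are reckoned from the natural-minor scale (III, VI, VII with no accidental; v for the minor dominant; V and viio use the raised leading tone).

V

The chord is a dominant seventh chord on D.
A dominant resolves down a perfect fifth: D → G. In C minor, G is scale degree 5, i.e. V.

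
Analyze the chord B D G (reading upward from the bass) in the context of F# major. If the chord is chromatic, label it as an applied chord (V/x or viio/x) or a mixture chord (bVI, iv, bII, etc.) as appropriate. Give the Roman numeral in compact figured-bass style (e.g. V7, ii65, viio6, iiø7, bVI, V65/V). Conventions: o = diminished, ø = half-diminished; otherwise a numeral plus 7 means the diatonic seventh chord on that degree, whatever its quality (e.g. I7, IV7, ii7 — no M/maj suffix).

bII6

The pitches G-B-D form a major triad rooted on G.
G is the lowered second degree of F# major (diatonic 2 would be G#). This is the Neapolitan sixth — a major triad on the lowered second degree, here in its customary first inversion.
With B in the bass the chord is in first inversion, so the figured bass is 6.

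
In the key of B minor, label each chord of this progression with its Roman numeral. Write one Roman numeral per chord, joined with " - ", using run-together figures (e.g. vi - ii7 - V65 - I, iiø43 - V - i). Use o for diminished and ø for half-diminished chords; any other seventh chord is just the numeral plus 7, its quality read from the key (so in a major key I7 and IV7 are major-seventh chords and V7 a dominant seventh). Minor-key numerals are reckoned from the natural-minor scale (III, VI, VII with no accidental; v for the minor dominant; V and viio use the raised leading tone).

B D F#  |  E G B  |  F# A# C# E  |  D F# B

i - iv - V7 - i6

B-D-F#: minor triad on B = scale degree 1 → i.
E-G-B has root E, degree 4 in B minor, so iv.
F#-A#-C#-E has root F#, degree 5 in B minor, so V7.
D-F#-B has root B, degree 1 in B minor, so i6.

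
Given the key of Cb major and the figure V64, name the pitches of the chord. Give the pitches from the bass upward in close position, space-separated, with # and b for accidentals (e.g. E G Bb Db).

In Cb major, the fifth degree is Gb, and the diatonic chord built there is a major triad.
Stacking thirds from Gb gives Gb-Bb-Db.
With the 64 figure the chord is in second inversion; from the bass Db upward in close position it reads Db-Gb-Bb.

Db Gb Bb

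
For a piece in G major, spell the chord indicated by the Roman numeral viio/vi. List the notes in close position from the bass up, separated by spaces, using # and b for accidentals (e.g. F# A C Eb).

D# F# A

viio/vi is a secondary leading-tone chord. The target vi is E in G major; the applied chord is rooted a semitone below, on D#.
Building a diminished triad on D# gives D#-F#-A.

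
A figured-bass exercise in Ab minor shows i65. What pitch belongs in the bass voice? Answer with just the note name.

Cb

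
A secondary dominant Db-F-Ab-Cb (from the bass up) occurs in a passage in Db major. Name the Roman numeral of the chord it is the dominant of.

IV

The chord is a dominant seventh chord on Db.
A dominant resolves down a perfect fifth: Db → Gb. In Db major, Gb is scale degree 4, i.e. IV.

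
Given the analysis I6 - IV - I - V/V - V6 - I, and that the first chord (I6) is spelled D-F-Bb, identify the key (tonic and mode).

The chord Bb/D is a major triad rooted on Bb; its label is I6.
If Bb is scale degree 1 and the mode makes that degree carry a major triad, the tonic is Bb and the mode is major.

Bb major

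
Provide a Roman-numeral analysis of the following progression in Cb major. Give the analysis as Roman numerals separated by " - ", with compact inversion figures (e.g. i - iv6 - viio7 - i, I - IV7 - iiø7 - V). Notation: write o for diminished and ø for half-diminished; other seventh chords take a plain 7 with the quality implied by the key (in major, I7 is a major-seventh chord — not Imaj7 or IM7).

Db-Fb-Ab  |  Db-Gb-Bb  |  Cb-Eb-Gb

ii - V64 - I

Db-Fb-Ab has root Db, degree 2 in Cb major, so ii.
Db-Gb-Bb has root Gb, degree 5 in Cb major, so V64.
Cb-Eb-Gb: major triad on Cb = scale degree 1 → I.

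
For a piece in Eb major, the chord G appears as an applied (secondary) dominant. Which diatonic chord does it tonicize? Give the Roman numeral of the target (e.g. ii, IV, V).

The chord is a major triad on G.
A dominant resolves down a perfect fifth: G → C. In Eb major, C is scale degree 6, i.e. vi.

vi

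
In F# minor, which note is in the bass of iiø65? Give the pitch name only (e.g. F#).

B

iiø in F# minor has root G#; the chord is G#-B-D-F#.
The figure 65 means first inversion — the third is in the bass.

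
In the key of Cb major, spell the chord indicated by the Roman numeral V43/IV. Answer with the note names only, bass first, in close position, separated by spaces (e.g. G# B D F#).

V43/IV is a secondary dominant — the dominant seventh of IV. IV in Cb major is Fb, so the applied chord's root is Cb, a perfect fifth above.
Building a dominant seventh chord on Cb gives Cb-Eb-Gb-Bbb.
With the 43 figure the chord is in second inversion; from the bass Gb upward in close position it reads Gb-Bbb-Cb-Eb.

Gb Bbb Cb Eb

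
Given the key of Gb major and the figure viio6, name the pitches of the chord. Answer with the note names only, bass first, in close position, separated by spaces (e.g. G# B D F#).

The numeral's case and figure indicate a diminished triad. In Gb major its root, the leading tone, is F.
Stacking thirds from F gives F-Ab-Cb.
With the 6 figure the chord is in first inversion; from the bass Ab upward in close position it reads Ab-Cb-F.

Ab Cb F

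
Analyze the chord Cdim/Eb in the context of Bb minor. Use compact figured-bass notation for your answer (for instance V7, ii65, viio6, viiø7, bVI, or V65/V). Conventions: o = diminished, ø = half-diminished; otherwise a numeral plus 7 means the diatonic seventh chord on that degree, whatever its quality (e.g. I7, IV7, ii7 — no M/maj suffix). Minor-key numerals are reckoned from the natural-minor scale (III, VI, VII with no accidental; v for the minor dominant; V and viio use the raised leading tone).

iio6

Stacked in thirds the chord is C-Eb-Gb: a diminished triad on C.
In Bb minor, C is the supertonic; the diatonic diminished triad there is iio.
With Eb in the bass the chord is in first inversion, so the figured bass is 6.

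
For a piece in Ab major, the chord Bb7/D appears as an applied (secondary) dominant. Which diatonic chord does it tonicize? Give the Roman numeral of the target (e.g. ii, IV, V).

V

The chord is a dominant seventh chord on Bb.
A dominant resolves down a perfect fifth: Bb → Eb. In Ab major, Eb is scale degree 5, i.e. V.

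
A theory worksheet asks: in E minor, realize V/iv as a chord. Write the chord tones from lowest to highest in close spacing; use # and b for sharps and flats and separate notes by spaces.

E G# B

V/iv is a secondary dominant — the dominant triad of iv. iv in E minor is A, so the applied chord's root is E, a perfect fifth above.
Building a major triad on E gives E-G#-B.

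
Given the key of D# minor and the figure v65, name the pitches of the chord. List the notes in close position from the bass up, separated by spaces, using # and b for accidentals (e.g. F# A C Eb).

C# E# G# A#

In D# minor, the fifth degree is A#, and the diatonic chord built there is a minor seventh chord.
That chord is spelled A#-C#-E#-G#.
The figured bass 65 indicates first inversion, placing the third (C#) in the bass: C#-E#-G#-A#.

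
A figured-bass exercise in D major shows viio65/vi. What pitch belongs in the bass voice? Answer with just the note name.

C#

The applied chord viio65/vi is rooted on A#: A#-C#-E-G.
The figure 65 means first inversion — the third is in the bass.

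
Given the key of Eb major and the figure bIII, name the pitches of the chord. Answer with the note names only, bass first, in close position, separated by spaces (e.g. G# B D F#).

Gb Bb Db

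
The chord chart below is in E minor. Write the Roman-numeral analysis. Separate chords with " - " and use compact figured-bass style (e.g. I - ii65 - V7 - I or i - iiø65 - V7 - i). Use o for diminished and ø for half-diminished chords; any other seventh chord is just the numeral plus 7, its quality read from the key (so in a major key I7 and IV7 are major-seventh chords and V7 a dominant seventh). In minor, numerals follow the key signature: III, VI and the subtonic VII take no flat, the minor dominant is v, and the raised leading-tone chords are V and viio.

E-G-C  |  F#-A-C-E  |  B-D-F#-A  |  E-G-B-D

E-G-C has root C, degree 6 in E minor, so VI6.
F#-A-C-E has root F#, degree 2 in E minor, so iiø7.
B-D-F#-A: root B is the dominant; minor seventh chord there is v7.
E-G-B-D: root E is the tonic; minor seventh chord there is i7.

VI6 - iiø7 - v7 - i7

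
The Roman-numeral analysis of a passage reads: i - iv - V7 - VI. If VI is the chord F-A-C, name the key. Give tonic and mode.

A minor

The chord F is a major triad rooted on F; its label is VI.
If F is scale degree 6 and the mode makes that degree carry a major triad, the tonic is A and the mode is minor.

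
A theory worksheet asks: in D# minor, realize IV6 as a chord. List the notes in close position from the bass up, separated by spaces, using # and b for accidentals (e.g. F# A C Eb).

B# D# G#

Scale degree 4 in D# minor is G#; here the chord built on it is altered to a major triad. IV6 is the major subdominant, borrowed from the parallel major.
So the chord is G#-B#-D#.
With the 6 figure the chord is in first inversion; from the bass B# upward in close position it reads B#-D#-G#.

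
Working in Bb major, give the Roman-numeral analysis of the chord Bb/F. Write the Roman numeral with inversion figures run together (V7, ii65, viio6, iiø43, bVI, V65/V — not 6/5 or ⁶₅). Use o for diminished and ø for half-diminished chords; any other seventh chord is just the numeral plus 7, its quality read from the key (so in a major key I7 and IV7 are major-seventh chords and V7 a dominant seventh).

The pitches Bb-D-F form a major triad rooted on Bb.
Bb is scale degree 1 in Bb major, and a major triad on that degree is written I.
With F in the bass the chord is in second inversion, so the figured bass is 64.

I64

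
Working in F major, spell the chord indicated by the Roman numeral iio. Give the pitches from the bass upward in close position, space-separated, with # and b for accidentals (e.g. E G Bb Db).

iio is the diminished supertonic triad, borrowed from the parallel minor. In F major that root is G.
So the chord is G-Bb-Db.

G Bb Db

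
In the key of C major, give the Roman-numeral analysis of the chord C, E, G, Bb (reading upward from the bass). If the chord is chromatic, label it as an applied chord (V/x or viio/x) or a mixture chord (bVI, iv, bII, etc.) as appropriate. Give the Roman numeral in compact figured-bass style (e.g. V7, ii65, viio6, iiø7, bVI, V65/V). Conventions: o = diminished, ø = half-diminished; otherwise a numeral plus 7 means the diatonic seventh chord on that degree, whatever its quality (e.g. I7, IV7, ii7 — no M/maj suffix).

V7/IV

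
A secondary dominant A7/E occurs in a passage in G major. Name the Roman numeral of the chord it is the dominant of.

The chord is a dominant seventh chord on A.
A dominant resolves down a perfect fifth: A → D. In G major, D is scale degree 5, i.e. V.

V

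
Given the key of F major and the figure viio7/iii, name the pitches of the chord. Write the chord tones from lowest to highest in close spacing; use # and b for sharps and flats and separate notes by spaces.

viio7/iii is a secondary leading-tone chord. The target iii is A in F major; the applied chord is rooted a semitone below, on G#.
Building a fully diminished seventh chord on G# gives G#-B-D-F.

G# B D F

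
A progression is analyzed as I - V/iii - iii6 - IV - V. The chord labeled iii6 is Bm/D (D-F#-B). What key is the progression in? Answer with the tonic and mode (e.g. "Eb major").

G major

iii6 is given as D-F#-B — a minor triad with root B.
Counting down 2 scale steps from B places the tonic on G; a minor triad on degree 3 is diatonic only in major.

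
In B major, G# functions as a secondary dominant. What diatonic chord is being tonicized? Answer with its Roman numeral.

ii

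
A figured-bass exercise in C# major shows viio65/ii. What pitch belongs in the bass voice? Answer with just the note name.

E#

The applied chord viio65/ii is rooted on C##: C##-E#-G#-B.
The figure 65 means first inversion — the third is in the bass.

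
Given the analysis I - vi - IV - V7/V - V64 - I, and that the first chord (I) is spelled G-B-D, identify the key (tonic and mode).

The chord G is a major triad rooted on G; its label is I.
If G is scale degree 1 and the mode makes that degree carry a major triad, the tonic is G and the mode is major.

G major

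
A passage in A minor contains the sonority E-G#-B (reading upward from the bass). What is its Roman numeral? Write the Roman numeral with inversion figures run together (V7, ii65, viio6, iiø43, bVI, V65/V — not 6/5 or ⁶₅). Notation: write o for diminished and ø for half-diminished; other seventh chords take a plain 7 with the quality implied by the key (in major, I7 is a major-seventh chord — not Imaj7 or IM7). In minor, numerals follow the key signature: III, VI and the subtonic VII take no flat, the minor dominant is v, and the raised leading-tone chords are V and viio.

The pitches E-G#-B form a major triad rooted on E.
In A minor, E is the dominant; the diatonic major triad there is V.

V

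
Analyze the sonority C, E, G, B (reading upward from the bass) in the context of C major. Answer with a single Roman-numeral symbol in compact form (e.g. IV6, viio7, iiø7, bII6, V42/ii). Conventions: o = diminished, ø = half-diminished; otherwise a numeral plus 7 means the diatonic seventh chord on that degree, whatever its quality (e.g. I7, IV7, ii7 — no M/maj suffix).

I7

The pitches C-E-G-B form a major seventh chord rooted on C.
C is scale degree 1 in C major, and a major seventh chord on that degree is written I7.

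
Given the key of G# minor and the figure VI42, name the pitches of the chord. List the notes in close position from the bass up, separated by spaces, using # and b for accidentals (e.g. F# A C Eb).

D# E G# B

The numeral's case and figure indicate a major seventh chord. In G# minor its root, the submediant, is E.
That chord is spelled E-G#-B-D#.
With the 42 figure the chord is in third inversion; from the bass D# upward in close position it reads D#-E-G#-B.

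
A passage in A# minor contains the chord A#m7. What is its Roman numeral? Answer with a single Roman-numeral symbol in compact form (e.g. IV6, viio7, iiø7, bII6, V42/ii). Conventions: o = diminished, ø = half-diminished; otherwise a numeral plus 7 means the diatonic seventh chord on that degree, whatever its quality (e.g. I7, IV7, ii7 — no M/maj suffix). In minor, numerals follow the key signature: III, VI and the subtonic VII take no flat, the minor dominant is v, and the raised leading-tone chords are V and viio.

i7

The pitches A#-C#-E#-G# form a minor seventh chord rooted on A#.
A# is scale degree 1 in A# minor, and a minor seventh chord on that degree is written i7.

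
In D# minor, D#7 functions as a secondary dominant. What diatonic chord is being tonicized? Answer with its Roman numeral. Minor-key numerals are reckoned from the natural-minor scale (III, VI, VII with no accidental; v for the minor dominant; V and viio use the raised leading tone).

iv

The chord is a dominant seventh chord on D#.
A dominant resolves down a perfect fifth: D# → G#. In D# minor, G# is scale degree 4, i.e. iv.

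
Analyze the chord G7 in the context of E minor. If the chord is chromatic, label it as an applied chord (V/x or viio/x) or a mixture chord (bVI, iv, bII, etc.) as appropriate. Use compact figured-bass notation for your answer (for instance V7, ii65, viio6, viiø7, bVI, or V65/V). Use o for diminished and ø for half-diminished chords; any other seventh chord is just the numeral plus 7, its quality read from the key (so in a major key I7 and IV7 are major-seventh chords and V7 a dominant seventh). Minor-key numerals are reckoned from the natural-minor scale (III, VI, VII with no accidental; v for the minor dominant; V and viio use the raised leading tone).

V7/VI

Stacked in thirds the chord is G-B-D-F: a dominant seventh chord on G.
G is not a diatonic chord root with this quality in E minor, but it lies a perfect fifth above C (VI), so the chord functions as an applied dominant of VI.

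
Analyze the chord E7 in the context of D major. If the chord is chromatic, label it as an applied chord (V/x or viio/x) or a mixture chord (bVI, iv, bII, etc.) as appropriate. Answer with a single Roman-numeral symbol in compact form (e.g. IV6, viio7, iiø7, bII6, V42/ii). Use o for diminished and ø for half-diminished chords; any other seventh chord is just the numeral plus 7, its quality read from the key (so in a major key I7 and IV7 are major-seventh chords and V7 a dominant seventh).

V7/V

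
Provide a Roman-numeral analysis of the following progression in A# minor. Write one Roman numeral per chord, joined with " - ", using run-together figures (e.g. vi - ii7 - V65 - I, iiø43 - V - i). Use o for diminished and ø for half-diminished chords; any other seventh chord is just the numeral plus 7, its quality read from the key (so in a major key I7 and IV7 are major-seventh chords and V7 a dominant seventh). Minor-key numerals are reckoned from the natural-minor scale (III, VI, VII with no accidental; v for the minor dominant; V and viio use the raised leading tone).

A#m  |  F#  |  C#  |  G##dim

i - VI - III - viio

A#m has root A#, degree 1 in A# minor, so i.
F#: root F# is the submediant; major triad there is VI.
C#: root C# is the mediant; major triad there is III.
G##dim: diminished triad on G## = scale degree 7 → viio.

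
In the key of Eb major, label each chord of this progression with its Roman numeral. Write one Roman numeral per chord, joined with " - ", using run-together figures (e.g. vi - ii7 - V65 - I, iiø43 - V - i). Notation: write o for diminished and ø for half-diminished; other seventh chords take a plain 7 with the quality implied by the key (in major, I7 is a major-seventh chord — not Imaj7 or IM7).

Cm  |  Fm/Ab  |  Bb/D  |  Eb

Cm: root C is the submediant; minor triad there is vi.
Fm/Ab has root F, degree 2 in Eb major, so ii6.
Bb/D has root Bb, degree 5 in Eb major, so V6.
Eb: root Eb is the tonic; major triad there is I.

vi - ii6 - V6 - I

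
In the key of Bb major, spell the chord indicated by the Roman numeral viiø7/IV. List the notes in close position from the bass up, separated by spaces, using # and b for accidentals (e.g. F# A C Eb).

The slash marks an applied leading-tone chord: viio of IV. In Bb major, IV is Eb, so the leading tone to it is D, a half step below.
Building a half-diminished seventh chord on D gives D-F-Ab-C.

D F Ab C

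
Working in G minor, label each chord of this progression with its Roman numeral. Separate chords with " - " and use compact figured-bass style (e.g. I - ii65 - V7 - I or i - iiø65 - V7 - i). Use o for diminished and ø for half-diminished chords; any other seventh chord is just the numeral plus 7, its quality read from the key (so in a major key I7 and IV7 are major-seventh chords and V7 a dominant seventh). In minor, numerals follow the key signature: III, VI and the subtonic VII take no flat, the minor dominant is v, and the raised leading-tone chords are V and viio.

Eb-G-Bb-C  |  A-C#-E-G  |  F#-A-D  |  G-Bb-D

Eb-G-Bb-C: root C is the subdominant; minor seventh chord there is iv65.
A-C#-E-G is the secondary dominant of V (dominant seventh chord on A): V7/V.
F#-A-D: major triad on D = scale degree 5 → V6.
G-Bb-D has root G, degree 1 in G minor, so i.

iv65 - V7/V - V6 - i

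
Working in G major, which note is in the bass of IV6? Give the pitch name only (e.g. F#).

E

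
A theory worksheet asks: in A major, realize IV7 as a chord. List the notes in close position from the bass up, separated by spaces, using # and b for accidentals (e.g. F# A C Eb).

D F# A C#

In A major, the subdominant is D, and the diatonic chord built there is a major seventh chord.
That chord is spelled D-F#-A-C#.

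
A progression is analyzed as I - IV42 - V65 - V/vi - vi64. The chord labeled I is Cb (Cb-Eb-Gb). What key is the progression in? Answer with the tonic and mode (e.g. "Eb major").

Cb major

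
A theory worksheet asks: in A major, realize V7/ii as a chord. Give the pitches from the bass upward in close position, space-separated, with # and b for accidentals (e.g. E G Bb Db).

The slash means an applied dominant: we want the dominant of ii. In A major, ii is B minor, and its dominant is built on F#.
Building a dominant seventh chord on F# gives F#-A#-C#-E.

F# A# C# E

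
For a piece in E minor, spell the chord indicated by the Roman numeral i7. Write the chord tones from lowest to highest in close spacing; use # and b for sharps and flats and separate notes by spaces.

E G B D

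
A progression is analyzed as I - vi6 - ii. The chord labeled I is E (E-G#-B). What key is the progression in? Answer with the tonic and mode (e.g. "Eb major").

E major

The anchor chord is a major triad on E, labeled I.
If E is scale degree 1 and the mode makes that degree carry a major triad, the tonic is E and the mode is major.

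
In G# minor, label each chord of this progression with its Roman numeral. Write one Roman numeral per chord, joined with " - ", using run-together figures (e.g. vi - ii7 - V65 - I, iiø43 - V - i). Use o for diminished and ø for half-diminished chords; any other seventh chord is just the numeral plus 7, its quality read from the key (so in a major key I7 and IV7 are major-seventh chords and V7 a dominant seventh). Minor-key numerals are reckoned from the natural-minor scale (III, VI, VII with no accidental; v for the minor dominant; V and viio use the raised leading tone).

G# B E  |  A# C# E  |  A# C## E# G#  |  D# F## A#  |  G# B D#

G#-B-E: major triad on E = scale degree 6 → VI6.
A#-C#-E: root A# is the supertonic; diminished triad there is iio.
A#-C##-E#-G# is the secondary dominant of V (dominant seventh chord on A#): V7/V.
D#-F##-A# has root D#, degree 5 in G# minor, so V.
G#-B-D#: minor triad on G# = scale degree 1 → i.

VI6 - iio - V7/V - V - i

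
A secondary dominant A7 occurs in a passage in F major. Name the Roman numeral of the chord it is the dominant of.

vi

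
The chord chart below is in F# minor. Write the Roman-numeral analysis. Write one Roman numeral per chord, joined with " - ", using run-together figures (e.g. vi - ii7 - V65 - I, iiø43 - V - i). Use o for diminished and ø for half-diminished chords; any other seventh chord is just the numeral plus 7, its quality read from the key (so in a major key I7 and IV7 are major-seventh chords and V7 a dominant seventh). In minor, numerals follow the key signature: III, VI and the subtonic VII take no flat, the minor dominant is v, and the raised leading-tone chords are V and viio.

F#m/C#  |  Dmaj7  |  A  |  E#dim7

F#m/C#: root F# is the tonic; minor triad there is i64.
Dmaj7: root D is the submediant; major seventh chord there is VI7.
A: root A is the mediant; major triad there is III.
E#dim7: root E# is the leading tone; fully diminished seventh chord there is viio7.

i64 - VI7 - III - viio7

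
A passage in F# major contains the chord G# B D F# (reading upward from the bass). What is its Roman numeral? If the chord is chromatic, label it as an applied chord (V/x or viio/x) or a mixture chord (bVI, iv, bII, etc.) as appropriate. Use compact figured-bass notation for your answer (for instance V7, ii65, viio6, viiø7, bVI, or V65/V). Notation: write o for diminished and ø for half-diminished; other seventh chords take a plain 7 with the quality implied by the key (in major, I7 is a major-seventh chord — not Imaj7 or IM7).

The pitches G#-B-D-F# form a half-diminished seventh chord rooted on G#.
G# is the second degree of F# major. This is the half-diminished supertonic seventh, borrowed from the parallel minor.

iiø7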